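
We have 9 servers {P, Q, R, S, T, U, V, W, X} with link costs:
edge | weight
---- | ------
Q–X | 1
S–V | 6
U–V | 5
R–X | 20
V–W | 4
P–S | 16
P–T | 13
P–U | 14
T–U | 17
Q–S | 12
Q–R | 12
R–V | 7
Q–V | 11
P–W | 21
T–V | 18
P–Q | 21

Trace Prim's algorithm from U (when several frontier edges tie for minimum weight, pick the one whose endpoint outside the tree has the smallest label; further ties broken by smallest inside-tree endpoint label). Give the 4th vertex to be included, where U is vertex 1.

Prim, starting at U.
Step 1: cheapest edge leaving the tree is U–V (5); add V.
Step 2: cheapest edge leaving the tree is V–W (4); add W.
Step 3: cheapest edge leaving the tree is S–V (6); add S.
Step 4: cheapest edge leaving the tree is R–V (7); add R.
Step 5: cheapest edge leaving the tree is Q–V (11); add Q.
Step 6: cheapest edge leaving the tree is Q–X (1); add X.
Step 7: cheapest edge leaving the tree is P–U (14); add P.
Step 8: cheapest edge leaving the tree is P–T (13); add T.
Vertex order: U, V, W, S, R, Q, X, P, T. The 4th vertex is S.

S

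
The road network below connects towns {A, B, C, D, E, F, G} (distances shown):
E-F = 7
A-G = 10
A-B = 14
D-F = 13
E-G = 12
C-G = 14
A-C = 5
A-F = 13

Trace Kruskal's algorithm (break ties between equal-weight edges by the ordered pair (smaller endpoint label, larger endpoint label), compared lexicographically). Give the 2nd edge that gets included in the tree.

Kruskal: consider edges lightest-first.
A-C (5): add — endpoints in different components.
E-F (7): add — endpoints in different components.
A-G (10): add — endpoints in different components.
E-G (12): add — endpoints in different components.
A-F (13): skip — A and F already connected.
D-F (13): add — endpoints in different components.
A-B (14): add — endpoints in different components.
The 2nd edge added is E-F.

E-F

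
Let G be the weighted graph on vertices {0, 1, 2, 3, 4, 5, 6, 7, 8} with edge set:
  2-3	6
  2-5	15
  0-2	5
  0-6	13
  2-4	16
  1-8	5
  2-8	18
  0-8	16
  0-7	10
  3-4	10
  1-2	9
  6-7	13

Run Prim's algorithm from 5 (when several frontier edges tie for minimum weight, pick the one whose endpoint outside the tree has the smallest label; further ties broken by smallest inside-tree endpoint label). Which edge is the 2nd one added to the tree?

Prim, starting at 5.
Step 1: frontier [2-5 15] → take 2-5 (15); add 2.
Step 2: frontier [0-2 5, 2-3 6, 1-2 9, 2-4 16, 2-8 18] → take 0-2 (5); add 0.
Step 3: frontier [0-7 10, 0-6 13, 0-8 16, 2-3 6, 1-2 9, 2-4 16, 2-8 18] → take 2-3 (6); add 3.
Step 4: frontier [0-7 10, 0-6 13, 0-8 16, 1-2 9, 2-4 16, 2-8 18, 3-4 10] → take 1-2 (9); add 1.
Step 5: frontier [0-7 10, 0-6 13, 0-8 16, 1-8 5, 2-4 16, 2-8 18, 3-4 10] → take 1-8 (5); add 8.
Step 6: frontier [0-7 10, 0-6 13, 2-4 16, 3-4 10] → take 3-4 (10); add 4.
Step 7: frontier [0-7 10, 0-6 13] → take 0-7 (10); add 7.
Step 8: frontier [0-6 13, 6-7 13] → take 0-6 (13); add 6.
The 2nd edge added is 0-2.

0-2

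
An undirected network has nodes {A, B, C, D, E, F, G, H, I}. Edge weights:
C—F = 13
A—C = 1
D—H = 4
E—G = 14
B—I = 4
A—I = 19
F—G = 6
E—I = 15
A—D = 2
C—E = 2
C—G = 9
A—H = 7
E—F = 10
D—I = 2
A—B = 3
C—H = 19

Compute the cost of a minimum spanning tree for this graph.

Prim, starting at A.
Step 1: cheapest edge leaving the tree is A—C (1); add C.
Step 2: cheapest edge leaving the tree is A—D (2); add D.
Step 3: cheapest edge leaving the tree is C—E (2); add E.
Step 4: cheapest edge leaving the tree is D—I (2); add I.
Step 5: cheapest edge leaving the tree is A—B (3); add B.
Step 6: cheapest edge leaving the tree is D—H (4); add H.
Step 7: cheapest edge leaving the tree is C—G (9); add G.
Step 8: cheapest edge leaving the tree is F—G (6); add F.
MST edges: A—C, A—D, C—E, D—I, A—B, D—H, C—G, F—G; total weight 1+2+2+2+3+4+9+6 = 29.

29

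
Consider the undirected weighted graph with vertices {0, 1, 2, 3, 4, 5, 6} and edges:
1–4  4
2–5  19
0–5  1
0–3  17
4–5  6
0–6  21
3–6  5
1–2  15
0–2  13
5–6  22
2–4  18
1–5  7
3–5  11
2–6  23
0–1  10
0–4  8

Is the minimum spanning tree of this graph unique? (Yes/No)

Sort edges by weight, then run Kruskal:
0–5 (1): add — endpoints in different components.
1–4 (4): add — endpoints in different components.
3–6 (5): add — endpoints in different components.
4–5 (6): add — endpoints in different components.
1–5 (7): skip — 1 and 5 already connected.
0–4 (8): skip — 0 and 4 already connected.
0–1 (10): skip — 0 and 1 already connected.
3–5 (11): add — endpoints in different components.
0–2 (13): add — endpoints in different components.
Every non-tree edge has weight strictly greater than the heaviest edge on the tree path between its endpoints, so the MST is unique.

Yes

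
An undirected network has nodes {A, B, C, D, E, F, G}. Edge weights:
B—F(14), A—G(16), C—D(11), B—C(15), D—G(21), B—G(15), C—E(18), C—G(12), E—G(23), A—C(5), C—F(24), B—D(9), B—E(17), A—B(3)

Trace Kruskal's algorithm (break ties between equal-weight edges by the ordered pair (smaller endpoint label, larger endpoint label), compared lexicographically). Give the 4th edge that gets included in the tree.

Kruskal's algorithm — process edges by increasing weight (ties by edge label):
A—B (3): add. Components now {A,B} {C} {D} {E} {F} {G}
A—C (5): add. Components now {A,B,C} {D} {E} {F} {G}
B—D (9): add. Components now {A,B,C,D} {E} {F} {G}
C—D (11): skip — C and D already connected.
C—G (12): add. Components now {A,B,C,D,G} {E} {F}
B—F (14): add. Components now {A,B,C,D,F,G} {E}
B—C (15): skip — B and C already connected.
B—G (15): skip — B and G already connected.
A—G (16): skip — A and G already connected.
B—E (17): add. Components now {A,B,C,D,E,F,G}
The 4th edge added is C—G.

C-G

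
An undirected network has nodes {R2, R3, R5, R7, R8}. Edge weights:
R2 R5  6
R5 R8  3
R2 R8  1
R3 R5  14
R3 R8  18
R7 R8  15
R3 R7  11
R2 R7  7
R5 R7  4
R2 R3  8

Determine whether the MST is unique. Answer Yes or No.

Yes

Kruskal: consider edges lightest-first.
R2 R8 (1): add — endpoints in different components.
R5 R8 (3): add — endpoints in different components.
R5 R7 (4): add — endpoints in different components.
R2 R5 (6): skip — R5 and R2 already connected.
R2 R7 (7): skip — R7 and R2 already connected.
R2 R3 (8): add — endpoints in different components.
Every non-tree edge has weight strictly greater than the heaviest edge on the tree path between its endpoints, so the MST is unique.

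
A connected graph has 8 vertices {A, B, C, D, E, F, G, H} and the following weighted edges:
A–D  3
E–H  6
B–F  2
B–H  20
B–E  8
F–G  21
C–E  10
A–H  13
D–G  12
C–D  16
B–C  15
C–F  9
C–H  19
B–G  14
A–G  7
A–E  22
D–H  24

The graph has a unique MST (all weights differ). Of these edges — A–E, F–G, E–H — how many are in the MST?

Kruskal's algorithm — process edges by increasing weight (ties by edge label):
B–F (2): add — endpoints in different components.
A–D (3): add — endpoints in different components.
E–H (6): add — endpoints in different components.
A–G (7): add — endpoints in different components.
B–E (8): add — endpoints in different components.
C–F (9): add — endpoints in different components.
C–E (10): skip — C and E already connected.
D–G (12): skip — D and G already connected.
A–H (13): add — endpoints in different components.
MST edge set: {B–F, A–D, E–H, A–G, B–E, C–F, A–H}.
Of the listed edges, {E–H} are in the MST → 1.

1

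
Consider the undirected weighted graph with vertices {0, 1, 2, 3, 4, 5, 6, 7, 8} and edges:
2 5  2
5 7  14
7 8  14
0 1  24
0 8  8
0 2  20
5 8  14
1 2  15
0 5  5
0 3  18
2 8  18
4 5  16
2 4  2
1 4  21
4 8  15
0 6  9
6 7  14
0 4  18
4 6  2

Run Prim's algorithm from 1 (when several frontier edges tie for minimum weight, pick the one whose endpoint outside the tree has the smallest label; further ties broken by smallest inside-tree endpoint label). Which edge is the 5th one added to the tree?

0-5

Grow the tree from 1 using Prim:
Step 1: cheapest edge leaving the tree is 1 2 (15); add 2.
Step 2: cheapest edge leaving the tree is 2 4 (2); add 4.
Step 3: cheapest edge leaving the tree is 2 5 (2); add 5.
Step 4: cheapest edge leaving the tree is 4 6 (2); add 6.
Step 5: cheapest edge leaving the tree is 0 5 (5); add 0.
Step 6: cheapest edge leaving the tree is 0 8 (8); add 8.
Step 7: cheapest edge leaving the tree is 5 7 (14); add 7.
Step 8: cheapest edge leaving the tree is 0 3 (18); add 3.
The 5th edge added is 0 5.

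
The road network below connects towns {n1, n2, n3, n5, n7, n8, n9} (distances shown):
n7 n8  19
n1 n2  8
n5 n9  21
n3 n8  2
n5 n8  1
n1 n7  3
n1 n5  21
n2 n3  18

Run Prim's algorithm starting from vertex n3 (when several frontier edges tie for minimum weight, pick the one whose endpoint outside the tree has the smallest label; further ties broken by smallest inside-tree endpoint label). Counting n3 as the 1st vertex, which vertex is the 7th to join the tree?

n9

Grow the tree from n3 using Prim:
Step 1: frontier [n3 n8 2, n2 n3 18] → take n3 n8 (2); add n8.
Step 2: frontier [n2 n3 18, n5 n8 1, n7 n8 19] → take n5 n8 (1); add n5.
Step 3: frontier [n2 n3 18, n1 n5 21, n5 n9 21, n7 n8 19] → take n2 n3 (18); add n2.
Step 4: frontier [n1 n2 8, n1 n5 21, n5 n9 21, n7 n8 19] → take n1 n2 (8); add n1.
Step 5: frontier [n1 n7 3, n5 n9 21, n7 n8 19] → take n1 n7 (3); add n7.
Step 6: frontier [n5 n9 21] → take n5 n9 (21); add n9.
Vertex order: n3, n8, n5, n2, n1, n7, n9. The 7th vertex is n9.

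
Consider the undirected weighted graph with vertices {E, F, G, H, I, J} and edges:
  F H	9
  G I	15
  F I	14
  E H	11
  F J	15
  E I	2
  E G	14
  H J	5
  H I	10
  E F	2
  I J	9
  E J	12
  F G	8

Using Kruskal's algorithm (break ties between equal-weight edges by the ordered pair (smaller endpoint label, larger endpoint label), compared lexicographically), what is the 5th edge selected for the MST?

F-H

Sort edges by weight, then run Kruskal:
E F (2): add. Components now {E,F} {G} {H} {I} {J}
E I (2): add. Components now {E,F,I} {G} {H} {J}
H J (5): add. Components now {E,F,I} {G} {H,J}
F G (8): add. Components now {E,F,G,I} {H,J}
F H (9): add. Components now {E,F,G,H,I,J}
The 5th edge added is F H.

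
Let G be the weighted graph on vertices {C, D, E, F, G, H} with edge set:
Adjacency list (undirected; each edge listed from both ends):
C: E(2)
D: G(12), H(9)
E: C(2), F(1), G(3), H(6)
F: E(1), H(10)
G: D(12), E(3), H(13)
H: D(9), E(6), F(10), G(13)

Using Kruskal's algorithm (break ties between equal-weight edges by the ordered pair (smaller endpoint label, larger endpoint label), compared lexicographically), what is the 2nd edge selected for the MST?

C-E

Kruskal's algorithm — process edges by increasing weight (ties by edge label):
E–F (1): add. Components now {C} {D} {E,F} {G} {H}
C–E (2): add. Components now {C,E,F} {D} {G} {H}
E–G (3): add. Components now {C,E,F,G} {D} {H}
E–H (6): add. Components now {C,E,F,G,H} {D}
D–H (9): add. Components now {C,D,E,F,G,H}
The 2nd edge added is C–E.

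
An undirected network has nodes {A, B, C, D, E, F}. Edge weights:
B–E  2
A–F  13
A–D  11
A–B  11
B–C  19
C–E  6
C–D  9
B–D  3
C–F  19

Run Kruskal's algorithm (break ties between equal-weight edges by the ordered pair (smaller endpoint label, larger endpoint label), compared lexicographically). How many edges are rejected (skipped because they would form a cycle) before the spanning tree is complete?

2

Kruskal's algorithm — process edges by increasing weight (ties by edge label):
B–E (2): add. Components now {A} {B,E} {C} {D} {F}
B–D (3): add. Components now {A} {B,D,E} {C} {F}
C–E (6): add. Components now {A} {B,C,D,E} {F}
C–D (9): skip — C and D already connected.
A–B (11): add. Components now {A,B,C,D,E} {F}
A–D (11): skip — A and D already connected.
A–F (13): add. Components now {A,B,C,D,E,F}
Edges rejected before the tree was complete: 2.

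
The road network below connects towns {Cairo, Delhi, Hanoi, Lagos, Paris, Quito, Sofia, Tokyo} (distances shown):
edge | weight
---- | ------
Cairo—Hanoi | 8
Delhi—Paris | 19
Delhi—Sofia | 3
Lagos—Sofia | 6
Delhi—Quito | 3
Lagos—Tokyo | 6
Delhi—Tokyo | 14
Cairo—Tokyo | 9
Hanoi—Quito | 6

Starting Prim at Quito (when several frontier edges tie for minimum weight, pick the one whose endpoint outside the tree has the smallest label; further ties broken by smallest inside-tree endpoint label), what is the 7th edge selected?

Prim's algorithm from Quito:
Step 1: cheapest edge leaving the tree is Delhi—Quito (3); add Delhi.
Step 2: cheapest edge leaving the tree is Delhi—Sofia (3); add Sofia.
Step 3: cheapest edge leaving the tree is Hanoi—Quito (6); add Hanoi.
Step 4: cheapest edge leaving the tree is Lagos—Sofia (6); add Lagos.
Step 5: cheapest edge leaving the tree is Lagos—Tokyo (6); add Tokyo.
Step 6: cheapest edge leaving the tree is Cairo—Hanoi (8); add Cairo.
Step 7: cheapest edge leaving the tree is Delhi—Paris (19); add Paris.
The 7th edge added is Delhi—Paris.

Delhi-Paris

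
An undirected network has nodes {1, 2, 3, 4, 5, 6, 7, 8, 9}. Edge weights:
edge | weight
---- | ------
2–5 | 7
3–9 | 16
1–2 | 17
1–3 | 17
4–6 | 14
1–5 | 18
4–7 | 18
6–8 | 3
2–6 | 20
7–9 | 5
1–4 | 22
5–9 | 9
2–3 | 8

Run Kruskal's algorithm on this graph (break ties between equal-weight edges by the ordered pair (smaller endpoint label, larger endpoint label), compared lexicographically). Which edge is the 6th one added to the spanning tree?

Kruskal: consider edges lightest-first.
6–8 (3): add — endpoints in different components.
7–9 (5): add — endpoints in different components.
2–5 (7): add — endpoints in different components.
2–3 (8): add — endpoints in different components.
5–9 (9): add — endpoints in different components.
4–6 (14): add — endpoints in different components.
3–9 (16): skip — 3 and 9 already connected.
1–2 (17): add — endpoints in different components.
1–3 (17): skip — 1 and 3 already connected.
1–5 (18): skip — 1 and 5 already connected.
4–7 (18): add — endpoints in different components.
The 6th edge added is 4–6.

4-6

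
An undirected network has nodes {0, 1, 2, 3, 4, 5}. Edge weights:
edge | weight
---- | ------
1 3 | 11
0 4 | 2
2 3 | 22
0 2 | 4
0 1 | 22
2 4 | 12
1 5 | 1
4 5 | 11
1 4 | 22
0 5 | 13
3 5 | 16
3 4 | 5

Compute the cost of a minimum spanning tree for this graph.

23

Grow the tree from 3 using Prim:
Step 1: cheapest edge leaving the tree is 3 4 (5); add 4.
Step 2: cheapest edge leaving the tree is 0 4 (2); add 0.
Step 3: cheapest edge leaving the tree is 0 2 (4); add 2.
Step 4: cheapest edge leaving the tree is 1 3 (11); add 1.
Step 5: cheapest edge leaving the tree is 1 5 (1); add 5.
MST edges: 3 4, 0 4, 0 2, 1 3, 1 5; total weight 5+2+4+11+1 = 23.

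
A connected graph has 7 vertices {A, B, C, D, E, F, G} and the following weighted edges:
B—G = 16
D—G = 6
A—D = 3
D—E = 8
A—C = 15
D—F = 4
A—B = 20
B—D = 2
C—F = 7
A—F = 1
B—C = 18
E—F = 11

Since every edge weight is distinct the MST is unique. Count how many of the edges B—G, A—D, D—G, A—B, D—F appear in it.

2

Kruskal's algorithm — process edges by increasing weight (ties by edge label):
A—F (1): add — endpoints in different components.
B—D (2): add — endpoints in different components.
A—D (3): add — endpoints in different components.
D—F (4): skip — D and F already connected.
D—G (6): add — endpoints in different components.
C—F (7): add — endpoints in different components.
D—E (8): add — endpoints in different components.
MST edge set: {A—F, B—D, A—D, D—G, C—F, D—E}.
Of the listed edges, {A—D, D—G} are in the MST → 2.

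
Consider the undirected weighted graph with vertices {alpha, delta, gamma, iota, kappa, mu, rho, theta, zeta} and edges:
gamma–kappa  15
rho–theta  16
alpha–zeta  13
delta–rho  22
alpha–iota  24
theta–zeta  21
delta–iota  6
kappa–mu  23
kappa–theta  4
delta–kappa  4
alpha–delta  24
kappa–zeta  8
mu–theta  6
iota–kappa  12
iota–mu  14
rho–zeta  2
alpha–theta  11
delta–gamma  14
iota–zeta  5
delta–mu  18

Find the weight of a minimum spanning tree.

52

Prim's algorithm from kappa:
Step 1: cheapest edge leaving the tree is delta–kappa (4); add delta.
Step 2: cheapest edge leaving the tree is kappa–theta (4); add theta.
Step 3: cheapest edge leaving the tree is delta–iota (6); add iota.
Step 4: cheapest edge leaving the tree is iota–zeta (5); add zeta.
Step 5: cheapest edge leaving the tree is rho–zeta (2); add rho.
Step 6: cheapest edge leaving the tree is mu–theta (6); add mu.
Step 7: cheapest edge leaving the tree is alpha–theta (11); add alpha.
Step 8: cheapest edge leaving the tree is delta–gamma (14); add gamma.
MST edges: delta–kappa, kappa–theta, delta–iota, iota–zeta, rho–zeta, mu–theta, alpha–theta, delta–gamma; total weight 4+4+6+5+2+6+11+14 = 52.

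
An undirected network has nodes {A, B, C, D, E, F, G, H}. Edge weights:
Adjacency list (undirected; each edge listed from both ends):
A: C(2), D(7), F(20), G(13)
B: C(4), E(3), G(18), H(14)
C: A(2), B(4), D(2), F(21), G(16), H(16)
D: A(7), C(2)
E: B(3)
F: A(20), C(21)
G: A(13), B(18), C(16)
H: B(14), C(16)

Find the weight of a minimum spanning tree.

58

Sort edges by weight, then run Kruskal:
A C (2): add — endpoints in different components.
C D (2): add — endpoints in different components.
B E (3): add — endpoints in different components.
B C (4): add — endpoints in different components.
A D (7): skip — A and D already connected.
A G (13): add — endpoints in different components.
B H (14): add — endpoints in different components.
C G (16): skip — C and G already connected.
C H (16): skip — C and H already connected.
B G (18): skip — B and G already connected.
A F (20): add — endpoints in different components.
MST edges: A C, C D, B E, B C, A G, B H, A F; total weight 2+2+3+4+13+14+20 = 58.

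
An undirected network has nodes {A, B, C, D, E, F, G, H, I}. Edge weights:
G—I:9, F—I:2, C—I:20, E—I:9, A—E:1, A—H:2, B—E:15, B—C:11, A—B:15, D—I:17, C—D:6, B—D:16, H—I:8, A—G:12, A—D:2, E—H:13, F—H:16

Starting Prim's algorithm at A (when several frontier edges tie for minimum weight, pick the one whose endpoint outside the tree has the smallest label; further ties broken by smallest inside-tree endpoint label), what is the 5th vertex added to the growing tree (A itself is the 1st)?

Prim, starting at A.
Step 1: cheapest edge leaving the tree is A—E (1); add E.
Step 2: cheapest edge leaving the tree is A—D (2); add D.
Step 3: cheapest edge leaving the tree is A—H (2); add H.
Step 4: cheapest edge leaving the tree is C—D (6); add C.
Step 5: cheapest edge leaving the tree is H—I (8); add I.
Step 6: cheapest edge leaving the tree is F—I (2); add F.
Step 7: cheapest edge leaving the tree is G—I (9); add G.
Step 8: cheapest edge leaving the tree is B—C (11); add B.
Vertex order: A, E, D, H, C, I, F, G, B. The 5th vertex is C.

C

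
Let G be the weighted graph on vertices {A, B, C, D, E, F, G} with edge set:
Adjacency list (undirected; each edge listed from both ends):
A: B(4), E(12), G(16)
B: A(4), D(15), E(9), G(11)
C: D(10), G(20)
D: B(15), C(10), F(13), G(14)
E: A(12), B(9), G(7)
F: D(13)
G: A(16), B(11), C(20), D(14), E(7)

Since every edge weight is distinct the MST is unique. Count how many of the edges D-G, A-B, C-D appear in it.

Kruskal's algorithm — process edges by increasing weight (ties by edge label):
A-B (4): add — endpoints in different components.
E-G (7): add — endpoints in different components.
B-E (9): add — endpoints in different components.
C-D (10): add — endpoints in different components.
B-G (11): skip — B and G already connected.
A-E (12): skip — A and E already connected.
D-F (13): add — endpoints in different components.
D-G (14): add — endpoints in different components.
MST edge set: {A-B, E-G, B-E, C-D, D-F, D-G}.
Of the listed edges, {D-G, A-B, C-D} are in the MST → 3.

3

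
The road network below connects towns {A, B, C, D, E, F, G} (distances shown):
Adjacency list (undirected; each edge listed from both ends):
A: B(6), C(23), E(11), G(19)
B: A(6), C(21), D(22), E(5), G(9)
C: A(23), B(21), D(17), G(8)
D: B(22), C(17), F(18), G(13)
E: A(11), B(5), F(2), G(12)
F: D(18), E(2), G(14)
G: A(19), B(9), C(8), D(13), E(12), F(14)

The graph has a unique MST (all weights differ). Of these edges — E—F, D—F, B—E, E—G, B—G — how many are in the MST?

Kruskal's algorithm — process edges by increasing weight (ties by edge label):
E—F (2): add — endpoints in different components.
B—E (5): add — endpoints in different components.
A—B (6): add — endpoints in different components.
C—G (8): add — endpoints in different components.
B—G (9): add — endpoints in different components.
A—E (11): skip — A and E already connected.
E—G (12): skip — E and G already connected.
D—G (13): add — endpoints in different components.
MST edge set: {E—F, B—E, A—B, C—G, B—G, D—G}.
Of the listed edges, {E—F, B—E, B—G} are in the MST → 3.

3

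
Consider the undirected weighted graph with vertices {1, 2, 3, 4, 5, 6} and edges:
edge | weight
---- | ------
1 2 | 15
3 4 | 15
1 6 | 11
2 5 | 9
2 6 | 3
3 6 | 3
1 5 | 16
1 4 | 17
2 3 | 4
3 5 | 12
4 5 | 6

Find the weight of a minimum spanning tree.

32

Prim's algorithm from 3:
Step 1: frontier [3 6 3, 2 3 4, 3 5 12, 3 4 15] → take 3 6 (3); add 6.
Step 2: frontier [2 3 4, 3 5 12, 3 4 15, 2 6 3, 1 6 11] → take 2 6 (3); add 2.
Step 3: frontier [2 5 9, 1 2 15, 3 5 12, 3 4 15, 1 6 11] → take 2 5 (9); add 5.
Step 4: frontier [1 2 15, 3 4 15, 4 5 6, 1 5 16, 1 6 11] → take 4 5 (6); add 4.
Step 5: frontier [1 2 15, 1 4 17, 1 5 16, 1 6 11] → take 1 6 (11); add 1.
MST edges: 3 6, 2 6, 2 5, 4 5, 1 6; total weight 3+3+9+6+11 = 32.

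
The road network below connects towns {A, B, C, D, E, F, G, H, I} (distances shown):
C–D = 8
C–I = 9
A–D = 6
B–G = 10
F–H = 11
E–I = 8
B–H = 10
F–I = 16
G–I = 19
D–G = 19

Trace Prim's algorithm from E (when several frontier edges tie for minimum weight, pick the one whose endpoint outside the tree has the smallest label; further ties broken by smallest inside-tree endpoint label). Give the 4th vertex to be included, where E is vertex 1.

D

Prim's algorithm from E:
Step 1: frontier [E–I 8] → take E–I (8); add I.
Step 2: frontier [C–I 9, F–I 16, G–I 19] → take C–I (9); add C.
Step 3: frontier [C–D 8, F–I 16, G–I 19] → take C–D (8); add D.
Step 4: frontier [A–D 6, D–G 19, F–I 16, G–I 19] → take A–D (6); add A.
Step 5: frontier [D–G 19, F–I 16, G–I 19] → take F–I (16); add F.
Step 6: frontier [D–G 19, F–H 11, G–I 19] → take F–H (11); add H.
Step 7: frontier [D–G 19, B–H 10, G–I 19] → take B–H (10); add B.
Step 8: frontier [B–G 10, D–G 19, G–I 19] → take B–G (10); add G.
Vertex order: E, I, C, D, A, F, H, B, G. The 4th vertex is D.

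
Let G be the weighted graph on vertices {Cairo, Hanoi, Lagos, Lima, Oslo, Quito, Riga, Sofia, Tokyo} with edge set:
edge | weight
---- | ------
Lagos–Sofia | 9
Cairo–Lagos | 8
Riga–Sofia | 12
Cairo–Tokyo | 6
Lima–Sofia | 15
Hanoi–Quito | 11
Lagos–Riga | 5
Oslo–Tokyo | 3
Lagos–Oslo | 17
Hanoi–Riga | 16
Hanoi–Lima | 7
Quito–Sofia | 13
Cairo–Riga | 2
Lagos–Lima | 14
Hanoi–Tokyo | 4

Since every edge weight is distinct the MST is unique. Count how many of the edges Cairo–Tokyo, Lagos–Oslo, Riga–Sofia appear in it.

1

Kruskal: consider edges lightest-first.
Cairo–Riga (2): add — endpoints in different components.
Oslo–Tokyo (3): add — endpoints in different components.
Hanoi–Tokyo (4): add — endpoints in different components.
Lagos–Riga (5): add — endpoints in different components.
Cairo–Tokyo (6): add — endpoints in different components.
Hanoi–Lima (7): add — endpoints in different components.
Cairo–Lagos (8): skip — Lagos and Cairo already connected.
Lagos–Sofia (9): add — endpoints in different components.
Hanoi–Quito (11): add — endpoints in different components.
MST edge set: {Cairo–Riga, Oslo–Tokyo, Hanoi–Tokyo, Lagos–Riga, Cairo–Tokyo, Hanoi–Lima, Lagos–Sofia, Hanoi–Quito}.
Of the listed edges, {Cairo–Tokyo} are in the MST → 1.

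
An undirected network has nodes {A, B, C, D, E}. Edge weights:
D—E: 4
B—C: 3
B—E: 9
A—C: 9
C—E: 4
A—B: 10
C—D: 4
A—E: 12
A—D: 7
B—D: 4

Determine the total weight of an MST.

18

Prim, starting at E.
Step 1: frontier [C—E 4, D—E 4, B—E 9, A—E 12] → take C—E (4); add C.
Step 2: frontier [B—C 3, C—D 4, A—C 9, D—E 4, B—E 9, A—E 12] → take B—C (3); add B.
Step 3: frontier [B—D 4, A—B 10, C—D 4, A—C 9, D—E 4, A—E 12] → take B—D (4); add D.
Step 4: frontier [A—B 10, A—C 9, A—D 7, A—E 12] → take A—D (7); add A.
MST edges: C—E, B—C, B—D, A—D; total weight 4+3+4+7 = 18.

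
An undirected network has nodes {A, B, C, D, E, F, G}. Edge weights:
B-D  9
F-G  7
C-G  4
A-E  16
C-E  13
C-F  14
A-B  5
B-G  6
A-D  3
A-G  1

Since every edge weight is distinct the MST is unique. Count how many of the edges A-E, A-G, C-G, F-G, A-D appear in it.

4

Kruskal: consider edges lightest-first.
A-G (1): add. Components now {A,G} {B} {C} {D} {E} {F}
A-D (3): add. Components now {A,D,G} {B} {C} {E} {F}
C-G (4): add. Components now {A,C,D,G} {B} {E} {F}
A-B (5): add. Components now {A,B,C,D,G} {E} {F}
B-G (6): skip — B and G already connected.
F-G (7): add. Components now {A,B,C,D,F,G} {E}
B-D (9): skip — B and D already connected.
C-E (13): add. Components now {A,B,C,D,E,F,G}
MST edge set: {A-G, A-D, C-G, A-B, F-G, C-E}.
Of the listed edges, {A-G, C-G, F-G, A-D} are in the MST → 4.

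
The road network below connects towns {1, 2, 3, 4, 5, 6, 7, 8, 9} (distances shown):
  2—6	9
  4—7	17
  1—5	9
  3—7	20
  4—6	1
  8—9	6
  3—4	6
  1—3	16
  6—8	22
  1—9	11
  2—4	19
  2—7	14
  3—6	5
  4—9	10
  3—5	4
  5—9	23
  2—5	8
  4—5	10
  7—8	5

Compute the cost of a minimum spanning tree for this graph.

48

Prim, starting at 5.
Step 1: cheapest edge leaving the tree is 3—5 (4); add 3.
Step 2: cheapest edge leaving the tree is 3—6 (5); add 6.
Step 3: cheapest edge leaving the tree is 4—6 (1); add 4.
Step 4: cheapest edge leaving the tree is 2—5 (8); add 2.
Step 5: cheapest edge leaving the tree is 1—5 (9); add 1.
Step 6: cheapest edge leaving the tree is 4—9 (10); add 9.
Step 7: cheapest edge leaving the tree is 8—9 (6); add 8.
Step 8: cheapest edge leaving the tree is 7—8 (5); add 7.
MST edges: 3—5, 3—6, 4—6, 2—5, 1—5, 4—9, 8—9, 7—8; total weight 4+5+1+8+9+10+6+5 = 48.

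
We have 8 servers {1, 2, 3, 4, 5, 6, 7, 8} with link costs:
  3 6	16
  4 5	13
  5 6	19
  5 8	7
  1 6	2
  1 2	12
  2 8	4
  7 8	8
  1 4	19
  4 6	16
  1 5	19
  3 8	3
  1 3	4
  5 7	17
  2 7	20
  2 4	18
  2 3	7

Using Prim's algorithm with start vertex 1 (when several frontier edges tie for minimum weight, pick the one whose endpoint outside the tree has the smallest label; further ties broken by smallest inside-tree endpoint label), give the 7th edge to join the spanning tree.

4-5

Prim, starting at 1.
Step 1: cheapest edge leaving the tree is 1 6 (2); add 6.
Step 2: cheapest edge leaving the tree is 1 3 (4); add 3.
Step 3: cheapest edge leaving the tree is 3 8 (3); add 8.
Step 4: cheapest edge leaving the tree is 2 8 (4); add 2.
Step 5: cheapest edge leaving the tree is 5 8 (7); add 5.
Step 6: cheapest edge leaving the tree is 7 8 (8); add 7.
Step 7: cheapest edge leaving the tree is 4 5 (13); add 4.
The 7th edge added is 4 5.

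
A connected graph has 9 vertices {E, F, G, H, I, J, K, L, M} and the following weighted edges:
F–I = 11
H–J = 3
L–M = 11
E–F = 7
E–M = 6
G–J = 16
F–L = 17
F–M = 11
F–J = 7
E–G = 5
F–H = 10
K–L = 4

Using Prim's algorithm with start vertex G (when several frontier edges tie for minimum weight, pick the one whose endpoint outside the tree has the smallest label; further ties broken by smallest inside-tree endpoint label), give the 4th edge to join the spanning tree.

F-J

Prim's algorithm from G:
Step 1: cheapest edge leaving the tree is E–G (5); add E.
Step 2: cheapest edge leaving the tree is E–M (6); add M.
Step 3: cheapest edge leaving the tree is E–F (7); add F.
Step 4: cheapest edge leaving the tree is F–J (7); add J.
Step 5: cheapest edge leaving the tree is H–J (3); add H.
Step 6: cheapest edge leaving the tree is F–I (11); add I.
Step 7: cheapest edge leaving the tree is L–M (11); add L.
Step 8: cheapest edge leaving the tree is K–L (4); add K.
The 4th edge added is F–J.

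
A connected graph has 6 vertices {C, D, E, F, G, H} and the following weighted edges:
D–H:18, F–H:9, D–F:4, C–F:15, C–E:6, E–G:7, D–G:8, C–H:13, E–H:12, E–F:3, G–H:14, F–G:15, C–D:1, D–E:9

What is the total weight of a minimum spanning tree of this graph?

Kruskal's algorithm — process edges by increasing weight (ties by edge label):
C–D (1): add. Components now {C,D} {E} {F} {G} {H}
E–F (3): add. Components now {C,D} {E,F} {G} {H}
D–F (4): add. Components now {C,D,E,F} {G} {H}
C–E (6): skip — C and E already connected.
E–G (7): add. Components now {C,D,E,F,G} {H}
D–G (8): skip — D and G already connected.
D–E (9): skip — D and E already connected.
F–H (9): add. Components now {C,D,E,F,G,H}
MST edges: C–D, E–F, D–F, E–G, F–H; total weight 1+3+4+7+9 = 24.

24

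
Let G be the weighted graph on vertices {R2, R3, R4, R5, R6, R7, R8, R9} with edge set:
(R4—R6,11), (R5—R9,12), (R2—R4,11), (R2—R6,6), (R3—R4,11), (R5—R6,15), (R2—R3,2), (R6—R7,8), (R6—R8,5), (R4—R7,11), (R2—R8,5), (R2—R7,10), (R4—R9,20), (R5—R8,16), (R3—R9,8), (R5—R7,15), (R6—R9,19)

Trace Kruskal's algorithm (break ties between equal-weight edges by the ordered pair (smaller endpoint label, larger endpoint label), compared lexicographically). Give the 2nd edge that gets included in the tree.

R2-R8

Sort edges by weight, then run Kruskal:
R2—R3 (2): add — endpoints in different components.
R2—R8 (5): add — endpoints in different components.
R6—R8 (5): add — endpoints in different components.
R2—R6 (6): skip — R6 and R2 already connected.
R3—R9 (8): add — endpoints in different components.
R6—R7 (8): add — endpoints in different components.
R2—R7 (10): skip — R7 and R2 already connected.
R2—R4 (11): add — endpoints in different components.
R3—R4 (11): skip — R3 and R4 already connected.
R4—R6 (11): skip — R6 and R4 already connected.
R4—R7 (11): skip — R7 and R4 already connected.
R5—R9 (12): add — endpoints in different components.
The 2nd edge added is R2—R8.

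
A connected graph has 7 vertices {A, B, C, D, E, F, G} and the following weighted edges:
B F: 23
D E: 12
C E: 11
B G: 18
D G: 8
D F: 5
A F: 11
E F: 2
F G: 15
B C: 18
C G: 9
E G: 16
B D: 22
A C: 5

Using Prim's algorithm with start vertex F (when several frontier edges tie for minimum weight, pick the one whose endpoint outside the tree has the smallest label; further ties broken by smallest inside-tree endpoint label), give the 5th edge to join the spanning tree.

A-C

Prim, starting at F.
Step 1: cheapest edge leaving the tree is E F (2); add E.
Step 2: cheapest edge leaving the tree is D F (5); add D.
Step 3: cheapest edge leaving the tree is D G (8); add G.
Step 4: cheapest edge leaving the tree is C G (9); add C.
Step 5: cheapest edge leaving the tree is A C (5); add A.
Step 6: cheapest edge leaving the tree is B C (18); add B.
The 5th edge added is A C.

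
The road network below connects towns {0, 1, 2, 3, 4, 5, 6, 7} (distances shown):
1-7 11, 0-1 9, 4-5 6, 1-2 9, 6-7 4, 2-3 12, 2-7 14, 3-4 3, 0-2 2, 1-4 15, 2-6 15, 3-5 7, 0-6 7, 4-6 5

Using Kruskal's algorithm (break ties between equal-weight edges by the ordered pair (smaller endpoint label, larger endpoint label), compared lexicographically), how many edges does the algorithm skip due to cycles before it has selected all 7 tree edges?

1

Kruskal: consider edges lightest-first.
0-2 (2): add — endpoints in different components.
3-4 (3): add — endpoints in different components.
6-7 (4): add — endpoints in different components.
4-6 (5): add — endpoints in different components.
4-5 (6): add — endpoints in different components.
0-6 (7): add — endpoints in different components.
3-5 (7): skip — 3 and 5 already connected.
0-1 (9): add — endpoints in different components.
Edges rejected before the tree was complete: 1.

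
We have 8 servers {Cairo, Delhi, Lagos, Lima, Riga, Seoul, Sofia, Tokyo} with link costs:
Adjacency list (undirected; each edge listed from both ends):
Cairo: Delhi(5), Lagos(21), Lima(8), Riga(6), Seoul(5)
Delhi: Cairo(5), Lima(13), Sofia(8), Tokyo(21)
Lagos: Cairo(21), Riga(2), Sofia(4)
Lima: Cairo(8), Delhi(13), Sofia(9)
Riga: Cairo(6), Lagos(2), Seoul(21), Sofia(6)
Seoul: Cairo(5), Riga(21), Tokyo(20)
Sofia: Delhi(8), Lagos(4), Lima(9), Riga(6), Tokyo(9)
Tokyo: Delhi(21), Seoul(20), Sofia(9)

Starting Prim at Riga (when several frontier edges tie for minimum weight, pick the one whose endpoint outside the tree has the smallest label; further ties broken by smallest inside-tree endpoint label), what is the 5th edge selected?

Cairo-Seoul

Prim, starting at Riga.
Step 1: cheapest edge leaving the tree is Lagos Riga (2); add Lagos.
Step 2: cheapest edge leaving the tree is Lagos Sofia (4); add Sofia.
Step 3: cheapest edge leaving the tree is Cairo Riga (6); add Cairo.
Step 4: cheapest edge leaving the tree is Cairo Delhi (5); add Delhi.
Step 5: cheapest edge leaving the tree is Cairo Seoul (5); add Seoul.
Step 6: cheapest edge leaving the tree is Cairo Lima (8); add Lima.
Step 7: cheapest edge leaving the tree is Sofia Tokyo (9); add Tokyo.
The 5th edge added is Cairo Seoul.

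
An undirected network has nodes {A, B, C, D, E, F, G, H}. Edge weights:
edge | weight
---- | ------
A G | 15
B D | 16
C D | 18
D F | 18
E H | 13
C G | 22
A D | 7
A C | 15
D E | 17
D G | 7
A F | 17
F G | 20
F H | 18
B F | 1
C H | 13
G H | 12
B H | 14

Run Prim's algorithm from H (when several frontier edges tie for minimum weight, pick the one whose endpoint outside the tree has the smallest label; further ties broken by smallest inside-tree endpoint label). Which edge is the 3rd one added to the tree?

Prim's algorithm from H:
Step 1: cheapest edge leaving the tree is G H (12); add G.
Step 2: cheapest edge leaving the tree is D G (7); add D.
Step 3: cheapest edge leaving the tree is A D (7); add A.
Step 4: cheapest edge leaving the tree is C H (13); add C.
Step 5: cheapest edge leaving the tree is E H (13); add E.
Step 6: cheapest edge leaving the tree is B H (14); add B.
Step 7: cheapest edge leaving the tree is B F (1); add F.
The 3rd edge added is A D.

A-D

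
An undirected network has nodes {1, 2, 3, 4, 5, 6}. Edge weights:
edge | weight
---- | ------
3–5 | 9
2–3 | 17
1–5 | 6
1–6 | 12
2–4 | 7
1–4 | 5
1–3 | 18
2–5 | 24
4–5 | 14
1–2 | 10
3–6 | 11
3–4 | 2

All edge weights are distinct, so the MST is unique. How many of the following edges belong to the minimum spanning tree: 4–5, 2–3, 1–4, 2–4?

2

Kruskal's algorithm — process edges by increasing weight (ties by edge label):
3–4 (2): add. Components now {1} {2} {3,4} {5} {6}
1–4 (5): add. Components now {1,3,4} {2} {5} {6}
1–5 (6): add. Components now {1,3,4,5} {2} {6}
2–4 (7): add. Components now {1,2,3,4,5} {6}
3–5 (9): skip — 3 and 5 already connected.
1–2 (10): skip — 1 and 2 already connected.
3–6 (11): add. Components now {1,2,3,4,5,6}
MST edge set: {3–4, 1–4, 1–5, 2–4, 3–6}.
Of the listed edges, {1–4, 2–4} are in the MST → 2.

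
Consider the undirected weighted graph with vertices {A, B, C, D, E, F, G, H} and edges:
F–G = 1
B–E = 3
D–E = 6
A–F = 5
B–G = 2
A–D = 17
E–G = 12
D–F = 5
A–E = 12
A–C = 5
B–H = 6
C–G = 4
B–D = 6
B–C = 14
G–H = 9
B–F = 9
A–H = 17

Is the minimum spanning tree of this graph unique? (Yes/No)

No

Kruskal's algorithm — process edges by increasing weight (ties by edge label):
F–G (1): add — endpoints in different components.
B–G (2): add — endpoints in different components.
B–E (3): add — endpoints in different components.
C–G (4): add — endpoints in different components.
A–C (5): add — endpoints in different components.
A–F (5): skip — A and F already connected.
D–F (5): add — endpoints in different components.
B–D (6): skip — B and D already connected.
B–H (6): add — endpoints in different components.
Non-tree edge A–F has weight 5, equal to the heaviest edge on its tree cycle — swapping gives another MST of the same weight. Not unique.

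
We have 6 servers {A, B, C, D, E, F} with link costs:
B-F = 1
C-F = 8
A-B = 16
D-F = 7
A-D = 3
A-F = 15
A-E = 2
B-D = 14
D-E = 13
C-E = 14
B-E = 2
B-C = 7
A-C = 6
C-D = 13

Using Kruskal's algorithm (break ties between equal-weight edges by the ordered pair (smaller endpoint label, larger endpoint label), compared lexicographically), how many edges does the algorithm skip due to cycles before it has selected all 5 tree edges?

0

Sort edges by weight, then run Kruskal:
B-F (1): add. Components now {A} {B,F} {C} {D} {E}
A-E (2): add. Components now {A,E} {B,F} {C} {D}
B-E (2): add. Components now {A,B,E,F} {C} {D}
A-D (3): add. Components now {A,B,D,E,F} {C}
A-C (6): add. Components now {A,B,C,D,E,F}
Edges rejected before the tree was complete: 0.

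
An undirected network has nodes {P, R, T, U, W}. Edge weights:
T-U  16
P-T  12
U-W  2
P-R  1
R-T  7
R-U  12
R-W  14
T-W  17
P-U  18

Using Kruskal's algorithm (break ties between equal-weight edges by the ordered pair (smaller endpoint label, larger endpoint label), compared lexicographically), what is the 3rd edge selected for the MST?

Kruskal's algorithm — process edges by increasing weight (ties by edge label):
P-R (1): add. Components now {T} {U} {P,R} {W}
U-W (2): add. Components now {T} {U,W} {P,R}
R-T (7): add. Components now {P,R,T} {U,W}
P-T (12): skip — T and P already connected.
R-U (12): add. Components now {P,R,T,U,W}
The 3rd edge added is R-T.

R-T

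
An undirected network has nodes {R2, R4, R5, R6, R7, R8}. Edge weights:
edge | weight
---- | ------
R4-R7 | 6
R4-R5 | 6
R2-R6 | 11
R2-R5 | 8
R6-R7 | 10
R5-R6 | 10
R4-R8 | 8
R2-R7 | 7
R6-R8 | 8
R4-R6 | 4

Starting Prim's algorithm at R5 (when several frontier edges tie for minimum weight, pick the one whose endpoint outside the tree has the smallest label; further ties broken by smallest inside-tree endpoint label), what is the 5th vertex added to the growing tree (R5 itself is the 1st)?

Prim, starting at R5.
Step 1: cheapest edge leaving the tree is R4-R5 (6); add R4.
Step 2: cheapest edge leaving the tree is R4-R6 (4); add R6.
Step 3: cheapest edge leaving the tree is R4-R7 (6); add R7.
Step 4: cheapest edge leaving the tree is R2-R7 (7); add R2.
Step 5: cheapest edge leaving the tree is R4-R8 (8); add R8.
Vertex order: R5, R4, R6, R7, R2, R8. The 5th vertex is R2.

R2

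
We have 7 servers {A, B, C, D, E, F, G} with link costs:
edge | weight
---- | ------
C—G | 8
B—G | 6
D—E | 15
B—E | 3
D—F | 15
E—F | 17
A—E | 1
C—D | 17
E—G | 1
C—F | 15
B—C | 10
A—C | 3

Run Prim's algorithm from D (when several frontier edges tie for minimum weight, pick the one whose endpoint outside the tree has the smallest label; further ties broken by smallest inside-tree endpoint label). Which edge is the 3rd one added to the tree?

E-G

Grow the tree from D using Prim:
Step 1: cheapest edge leaving the tree is D—E (15); add E.
Step 2: cheapest edge leaving the tree is A—E (1); add A.
Step 3: cheapest edge leaving the tree is E—G (1); add G.
Step 4: cheapest edge leaving the tree is B—E (3); add B.
Step 5: cheapest edge leaving the tree is A—C (3); add C.
Step 6: cheapest edge leaving the tree is C—F (15); add F.
The 3rd edge added is E—G.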